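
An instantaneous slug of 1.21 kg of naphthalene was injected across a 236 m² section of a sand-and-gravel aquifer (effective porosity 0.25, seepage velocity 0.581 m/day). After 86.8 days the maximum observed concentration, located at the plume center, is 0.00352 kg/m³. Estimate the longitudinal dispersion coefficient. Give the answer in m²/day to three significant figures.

0.0311 m²/day

At the plume center C_max = M/(n_e·A·√(4πDt)), so D = M²/(4πt·(n_e·A·C_max)²).
n_e·A·C_max = 0.25 × 236 × 0.00352 = 0.2077 kg/m.
D = 1.21²/(4π × 86.8 × 0.2077²) = 0.0311 m²/day.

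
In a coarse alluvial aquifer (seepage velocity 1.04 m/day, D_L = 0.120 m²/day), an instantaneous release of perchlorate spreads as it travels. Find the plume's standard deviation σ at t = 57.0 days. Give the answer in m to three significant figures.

3.70 m

Dispersive spreading gives a Gaussian with σ² = 2Dt; advection only shifts the center.
σ = √(2 × 0.120 × 57.0) = 3.70 m.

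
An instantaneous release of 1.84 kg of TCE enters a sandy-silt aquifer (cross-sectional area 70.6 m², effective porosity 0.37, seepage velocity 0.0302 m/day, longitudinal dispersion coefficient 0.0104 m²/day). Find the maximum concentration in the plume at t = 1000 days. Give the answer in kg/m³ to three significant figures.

0.00616 kg/m³

The peak of an instantaneous 1D plume sits at x = vt; there the Gaussian factor is 1 and C_max = M/(n_e·A·√(4πDt)), where n_e·A is the pore area the mass is dissolved in.
√(4πDt) = √(4π × 0.0104 × 1000) = 11.43 m, so C_max = 1.84/(0.37 × 70.6 × 11.43) = 0.00616 kg/m³.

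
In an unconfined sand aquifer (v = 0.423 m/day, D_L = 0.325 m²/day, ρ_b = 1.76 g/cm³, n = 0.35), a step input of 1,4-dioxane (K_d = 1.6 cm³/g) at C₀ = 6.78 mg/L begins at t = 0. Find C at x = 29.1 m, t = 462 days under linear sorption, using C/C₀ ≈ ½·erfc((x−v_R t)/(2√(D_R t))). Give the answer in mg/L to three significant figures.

Retardation factor R = 1 + ρ_b·K_d/n = 1 + 1.76 × 1.6/0.35 = 9.046.
Sorption retards both mechanisms: v_R = v/R = 0.04676 m/day, D_R = D/R = 0.03593 m²/day.
v_R·t = 0.04676 × 462 = 21.60312 m; 2√(D_R t) = 8.149 m; argument = (29.1 − 21.60312)/8.149 = 0.9200.
C = C₀ × ½·erfc(0.9200) = 6.78 × 0.09662 = 0.655 mg/L.

0.655 mg/L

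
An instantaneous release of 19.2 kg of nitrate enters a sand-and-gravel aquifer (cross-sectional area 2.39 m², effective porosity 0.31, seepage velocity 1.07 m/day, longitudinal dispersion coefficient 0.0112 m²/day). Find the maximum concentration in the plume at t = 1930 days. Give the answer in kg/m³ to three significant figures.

1.57 kg/m³

The peak of an instantaneous 1D plume sits at x = vt; there the Gaussian factor is 1 and C_max = M/(n_e·A·√(4πDt)), where n_e·A is the pore area the mass is dissolved in.
√(4πDt) = √(4π × 0.0112 × 1930) = 16.48 m, so C_max = 19.2/(0.31 × 2.39 × 16.48) = 1.57 kg/m³.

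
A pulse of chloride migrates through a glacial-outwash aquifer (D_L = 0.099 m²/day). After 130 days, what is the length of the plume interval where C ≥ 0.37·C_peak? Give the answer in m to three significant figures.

14.3 m

The plume is Gaussian with σ = √(2Dt) = √(2 × 0.099 × 130) = 5.073 m.
C/C_peak = exp(−Δx²/(2σ²)) = 0.37 ⇒ Δx = σ·√(−2 ln 0.37) = 5.073 × 1.410 = 7.153 m.
Width = 2Δx = 14.3 m.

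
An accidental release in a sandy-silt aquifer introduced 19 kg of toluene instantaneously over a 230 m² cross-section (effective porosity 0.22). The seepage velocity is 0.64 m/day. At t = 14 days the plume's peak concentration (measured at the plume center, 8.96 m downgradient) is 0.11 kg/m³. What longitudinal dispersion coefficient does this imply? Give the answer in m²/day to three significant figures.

At the plume center C_max = M/(n_e·A·√(4πDt)), so D = M²/(4πt·(n_e·A·C_max)²).
n_e·A·C_max = 0.22 × 230 × 0.11 = 5.566 kg/m.
D = 19²/(4π × 14 × 5.566²) = 0.0662 m²/day.

0.0662 m²/day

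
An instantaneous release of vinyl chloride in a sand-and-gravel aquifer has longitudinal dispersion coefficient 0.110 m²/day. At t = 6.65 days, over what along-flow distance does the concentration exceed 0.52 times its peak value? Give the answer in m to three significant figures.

2.77 m

The plume is Gaussian with σ = √(2Dt) = √(2 × 0.110 × 6.65) = 1.210 m.
C/C_peak = exp(−Δx²/(2σ²)) = 0.52 ⇒ Δx = σ·√(−2 ln 0.52) = 1.210 × 1.144 = 1.384 m.
Width = 2Δx = 2.77 m.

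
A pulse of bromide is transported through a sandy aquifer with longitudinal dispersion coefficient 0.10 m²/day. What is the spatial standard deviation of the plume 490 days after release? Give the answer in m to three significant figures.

Dispersive spreading gives a Gaussian with σ² = 2Dt; advection only shifts the center.
σ = √(2 × 0.10 × 490) = 9.90 m.

9.90 m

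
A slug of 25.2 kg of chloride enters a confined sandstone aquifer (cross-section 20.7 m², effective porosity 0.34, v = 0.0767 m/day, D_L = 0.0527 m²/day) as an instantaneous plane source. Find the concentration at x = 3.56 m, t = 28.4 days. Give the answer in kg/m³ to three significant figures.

0.600 kg/m³

For an instantaneous plane source, C(x,t) = M/(n_e·A·√(4πDt)) · exp(−(x−vt)²/(4Dt)), with n_e·A the pore (flow) area.
Plume center vt = 0.0767 × 28.4 = 2.17828 m, so the well at 3.56 m is 1.38172 m downgradient of the peak.
√(4πDt) = 4.337 m, giving peak height M/(n_e·A·√(4πDt)) = 25.2/(0.34 × 20.7 × 4.337) = 0.8256 kg/m³.
(x−vt)²/(4Dt) = (1.38172)²/(4 × 0.0527 × 28.4) = 0.3189; exp(−0.3189) = 0.7269.
C = 0.8256 × 0.7269 = 0.600 kg/m³.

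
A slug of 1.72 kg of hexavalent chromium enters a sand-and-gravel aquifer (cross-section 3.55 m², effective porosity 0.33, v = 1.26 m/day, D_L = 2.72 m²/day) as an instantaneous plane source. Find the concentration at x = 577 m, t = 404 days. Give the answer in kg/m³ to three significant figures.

For an instantaneous plane source, C(x,t) = M/(n_e·A·√(4πDt)) · exp(−(x−vt)²/(4Dt)), with n_e·A the pore (flow) area.
Plume center vt = 1.26 × 404 = 509.04 m, so the well at 577 m is 67.96 m downgradient of the peak.
√(4πDt) = 117.5 m, giving peak height M/(n_e·A·√(4πDt)) = 1.72/(0.33 × 3.55 × 117.5) = 0.01250 kg/m³.
(x−vt)²/(4Dt) = (67.96)²/(4 × 2.72 × 404) = 1.051; exp(−1.051) = 0.3496.
C = 0.01250 × 0.3496 = 0.00437 kg/m³.

0.00437 kg/m³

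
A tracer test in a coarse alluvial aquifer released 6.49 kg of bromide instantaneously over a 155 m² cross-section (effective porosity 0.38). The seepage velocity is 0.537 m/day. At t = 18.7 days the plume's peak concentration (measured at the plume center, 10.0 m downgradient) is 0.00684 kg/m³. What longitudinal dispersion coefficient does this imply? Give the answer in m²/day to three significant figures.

1.10 m²/day

At the plume center C_max = M/(n_e·A·√(4πDt)), so D = M²/(4πt·(n_e·A·C_max)²).
n_e·A·C_max = 0.38 × 155 × 0.00684 = 0.4029 kg/m.
D = 6.49²/(4π × 18.7 × 0.4029²) = 1.10 m²/day.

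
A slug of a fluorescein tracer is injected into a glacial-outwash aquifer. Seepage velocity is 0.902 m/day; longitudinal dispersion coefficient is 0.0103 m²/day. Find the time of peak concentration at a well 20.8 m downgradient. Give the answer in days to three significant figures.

23.0 days

For the 1D instantaneous-source solution, setting ∂C/∂t = 0 at fixed x gives v²t² + 2Dt − x² = 0, so t = (√(D² + v²x²) − D)/v².
√(D² + v²x²) = √(0.0103² + 0.902² × 20.8²) = 18.76; v² = 0.813604.
t = (18.76 − 0.0103)/0.813604 = 23.0 days (vs. the pure-advection estimate x/v = 23.1 d).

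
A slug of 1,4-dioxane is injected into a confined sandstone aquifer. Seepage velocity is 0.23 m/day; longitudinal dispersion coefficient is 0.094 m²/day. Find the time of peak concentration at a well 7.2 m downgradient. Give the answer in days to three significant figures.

For the 1D instantaneous-source solution, setting ∂C/∂t = 0 at fixed x gives v²t² + 2Dt − x² = 0, so t = (√(D² + v²x²) − D)/v².
√(D² + v²x²) = √(0.094² + 0.23² × 7.2²) = 1.659; v² = 0.0529.
t = (1.659 − 0.094)/0.0529 = 29.6 days (vs. the pure-advection estimate x/v = 31.3 d).

29.6 days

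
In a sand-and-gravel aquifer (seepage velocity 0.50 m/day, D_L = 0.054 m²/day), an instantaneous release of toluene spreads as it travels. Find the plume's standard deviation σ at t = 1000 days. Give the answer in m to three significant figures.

10.4 m

Dispersive spreading gives a Gaussian with σ² = 2Dt; advection only shifts the center.
σ = √(2 × 0.054 × 1000) = 10.4 m.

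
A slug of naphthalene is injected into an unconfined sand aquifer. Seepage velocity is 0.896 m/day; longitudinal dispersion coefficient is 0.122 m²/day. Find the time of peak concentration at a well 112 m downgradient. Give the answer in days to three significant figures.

For the 1D instantaneous-source solution, setting ∂C/∂t = 0 at fixed x gives v²t² + 2Dt − x² = 0, so t = (√(D² + v²x²) − D)/v².
√(D² + v²x²) = √(0.122² + 0.896² × 112²) = 100.4; v² = 0.802816.
t = (100.4 − 0.122)/0.802816 = 125 days (vs. the pure-advection estimate x/v = 125 d).

125 days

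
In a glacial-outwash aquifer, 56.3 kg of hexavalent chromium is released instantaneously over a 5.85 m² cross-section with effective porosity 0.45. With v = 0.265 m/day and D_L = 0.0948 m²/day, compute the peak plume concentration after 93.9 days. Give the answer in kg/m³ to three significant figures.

2.02 kg/m³

The peak of an instantaneous 1D plume sits at x = vt; there the Gaussian factor is 1 and C_max = M/(n_e·A·√(4πDt)), where n_e·A is the pore area the mass is dissolved in.
√(4πDt) = √(4π × 0.0948 × 93.9) = 10.58 m, so C_max = 56.3/(0.45 × 5.85 × 10.58) = 2.02 kg/m³.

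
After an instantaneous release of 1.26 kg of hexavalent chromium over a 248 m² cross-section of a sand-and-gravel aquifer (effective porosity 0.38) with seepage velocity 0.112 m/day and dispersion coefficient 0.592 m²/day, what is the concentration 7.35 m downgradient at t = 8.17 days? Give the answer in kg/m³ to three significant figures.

0.000202 kg/m³

For an instantaneous plane source, C(x,t) = M/(n_e·A·√(4πDt)) · exp(−(x−vt)²/(4Dt)), with n_e·A the pore (flow) area.
Plume center vt = 0.112 × 8.17 = 0.91504 m, so the well at 7.35 m is 6.43496 m downgradient of the peak.
√(4πDt) = 7.796 m, giving peak height M/(n_e·A·√(4πDt)) = 1.26/(0.38 × 248 × 7.796) = 0.001715 kg/m³.
(x−vt)²/(4Dt) = (6.43496)²/(4 × 0.592 × 8.17) = 2.140; exp(−2.140) = 0.1177.
C = 0.001715 × 0.1177 = 0.000202 kg/m³.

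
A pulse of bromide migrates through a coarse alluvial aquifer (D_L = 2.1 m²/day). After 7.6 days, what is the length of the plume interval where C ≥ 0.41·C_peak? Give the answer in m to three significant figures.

The plume is Gaussian with σ = √(2Dt) = √(2 × 2.1 × 7.6) = 5.650 m.
C/C_peak = exp(−Δx²/(2σ²)) = 0.41 ⇒ Δx = σ·√(−2 ln 0.41) = 5.650 × 1.335 = 7.543 m.
Width = 2Δx = 15.1 m.

15.1 m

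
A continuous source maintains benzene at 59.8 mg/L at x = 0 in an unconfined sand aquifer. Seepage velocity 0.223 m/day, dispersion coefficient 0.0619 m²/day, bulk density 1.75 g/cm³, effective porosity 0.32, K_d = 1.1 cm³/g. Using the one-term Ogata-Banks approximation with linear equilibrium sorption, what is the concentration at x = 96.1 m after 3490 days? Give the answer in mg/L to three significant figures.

Retardation factor R = 1 + ρ_b·K_d/n = 1 + 1.75 × 1.1/0.32 = 7.016.
Sorption retards both mechanisms: v_R = v/R = 0.03178 m/day, D_R = D/R = 0.008823 m²/day.
v_R·t = 0.03178 × 3490 = 110.9122 m; 2√(D_R t) = 11.10 m; argument = (96.1 − 110.9122)/11.10 = -1.334.
C = C₀ × ½·erfc(-1.334) = 59.8 × 0.9704 = 58.0 mg/L.

58.0 mg/L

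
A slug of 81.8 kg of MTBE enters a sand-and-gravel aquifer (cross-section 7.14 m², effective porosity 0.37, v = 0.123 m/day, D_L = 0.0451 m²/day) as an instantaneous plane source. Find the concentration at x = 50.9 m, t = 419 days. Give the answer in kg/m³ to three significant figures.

For an instantaneous plane source, C(x,t) = M/(n_e·A·√(4πDt)) · exp(−(x−vt)²/(4Dt)), with n_e·A the pore (flow) area.
Plume center vt = 0.123 × 419 = 51.537 m, so the well at 50.9 m is 0.637 m upgradient of the peak.
√(4πDt) = 15.41 m, giving peak height M/(n_e·A·√(4πDt)) = 81.8/(0.37 × 7.14 × 15.41) = 2.009 kg/m³.
(x−vt)²/(4Dt) = (-0.637)²/(4 × 0.0451 × 419) = 0.005368; exp(−0.005368) = 0.9946.
C = 2.009 × 0.9946 = 2.00 kg/m³.

2.00 kg/m³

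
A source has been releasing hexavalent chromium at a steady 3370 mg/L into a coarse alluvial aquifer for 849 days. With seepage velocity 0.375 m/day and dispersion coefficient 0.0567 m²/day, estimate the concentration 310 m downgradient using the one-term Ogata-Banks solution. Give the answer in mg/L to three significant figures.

For a continuous step input, C/C₀ ≈ ½·erfc((x−vt)/(2√(Dt))).
vt = 0.375 × 849 = 318.375 m and 2√(Dt) = 2√(0.0567 × 849) = 13.88 m.
Argument (x−vt)/(2√(Dt)) = (310 − 318.375)/13.88 = -0.6034; ½·erfc(-0.6034) = 0.8033.
C = 3370 × 0.8033 = 2710 mg/L.

2710 mg/L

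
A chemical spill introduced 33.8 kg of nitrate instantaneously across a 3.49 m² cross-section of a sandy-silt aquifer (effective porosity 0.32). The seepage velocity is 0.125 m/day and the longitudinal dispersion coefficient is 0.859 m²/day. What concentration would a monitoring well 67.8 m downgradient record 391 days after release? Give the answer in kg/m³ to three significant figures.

0.357 kg/m³

For an instantaneous plane source, C(x,t) = M/(n_e·A·√(4πDt)) · exp(−(x−vt)²/(4Dt)), with n_e·A the pore (flow) area.
Plume center vt = 0.125 × 391 = 48.875 m, so the well at 67.8 m is 18.925 m downgradient of the peak.
√(4πDt) = 64.97 m, giving peak height M/(n_e·A·√(4πDt)) = 33.8/(0.32 × 3.49 × 64.97) = 0.4658 kg/m³.
(x−vt)²/(4Dt) = (18.925)²/(4 × 0.859 × 391) = 0.2666; exp(−0.2666) = 0.7660.
C = 0.4658 × 0.7660 = 0.357 kg/m³.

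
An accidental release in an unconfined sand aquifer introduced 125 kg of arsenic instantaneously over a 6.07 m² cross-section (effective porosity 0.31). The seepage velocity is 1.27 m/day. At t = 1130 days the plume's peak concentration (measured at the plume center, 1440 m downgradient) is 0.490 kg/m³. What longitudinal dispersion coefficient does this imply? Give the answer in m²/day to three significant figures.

At the plume center C_max = M/(n_e·A·√(4πDt)), so D = M²/(4πt·(n_e·A·C_max)²).
n_e·A·C_max = 0.31 × 6.07 × 0.490 = 0.9220 kg/m.
D = 125²/(4π × 1130 × 0.9220²) = 1.29 m²/day.

1.29 m²/day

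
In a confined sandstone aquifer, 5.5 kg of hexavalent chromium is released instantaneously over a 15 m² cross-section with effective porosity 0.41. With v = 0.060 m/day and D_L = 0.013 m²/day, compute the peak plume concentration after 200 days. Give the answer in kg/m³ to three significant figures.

The peak of an instantaneous 1D plume sits at x = vt; there the Gaussian factor is 1 and C_max = M/(n_e·A·√(4πDt)), where n_e·A is the pore area the mass is dissolved in.
√(4πDt) = √(4π × 0.013 × 200) = 5.716 m, so C_max = 5.5/(0.41 × 15 × 5.716) = 0.156 kg/m³.

0.156 kg/m³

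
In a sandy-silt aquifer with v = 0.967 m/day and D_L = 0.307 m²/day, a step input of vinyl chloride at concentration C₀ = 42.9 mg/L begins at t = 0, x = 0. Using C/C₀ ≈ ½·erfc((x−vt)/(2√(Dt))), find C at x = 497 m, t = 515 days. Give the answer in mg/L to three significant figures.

For a continuous step input, C/C₀ ≈ ½·erfc((x−vt)/(2√(Dt))).
vt = 0.967 × 515 = 498.005 m and 2√(Dt) = 2√(0.307 × 515) = 25.15 m.
Argument (x−vt)/(2√(Dt)) = (497 − 498.005)/25.15 = -0.03996; ½·erfc(-0.03996) = 0.5225.
C = 42.9 × 0.5225 = 22.4 mg/L.

22.4 mg/L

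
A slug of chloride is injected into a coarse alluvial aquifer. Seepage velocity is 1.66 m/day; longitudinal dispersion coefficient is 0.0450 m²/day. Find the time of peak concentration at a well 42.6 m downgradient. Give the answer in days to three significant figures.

25.6 days

For the 1D instantaneous-source solution, setting ∂C/∂t = 0 at fixed x gives v²t² + 2Dt − x² = 0, so t = (√(D² + v²x²) − D)/v².
√(D² + v²x²) = √(0.0450² + 1.66² × 42.6²) = 70.72; v² = 2.7556.
t = (70.72 − 0.0450)/2.7556 = 25.6 days (vs. the pure-advection estimate x/v = 25.7 d).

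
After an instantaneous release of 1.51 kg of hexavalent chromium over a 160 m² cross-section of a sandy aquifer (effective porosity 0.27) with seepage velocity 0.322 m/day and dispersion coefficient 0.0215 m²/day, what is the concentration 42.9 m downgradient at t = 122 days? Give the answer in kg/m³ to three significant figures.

For an instantaneous plane source, C(x,t) = M/(n_e·A·√(4πDt)) · exp(−(x−vt)²/(4Dt)), with n_e·A the pore (flow) area.
Plume center vt = 0.322 × 122 = 39.284 m, so the well at 42.9 m is 3.616 m downgradient of the peak.
√(4πDt) = 5.741 m, giving peak height M/(n_e·A·√(4πDt)) = 1.51/(0.27 × 160 × 5.741) = 0.006088 kg/m³.
(x−vt)²/(4Dt) = (3.616)²/(4 × 0.0215 × 122) = 1.246; exp(−1.246) = 0.2877.
C = 0.006088 × 0.2877 = 0.00175 kg/m³.

0.00175 kg/m³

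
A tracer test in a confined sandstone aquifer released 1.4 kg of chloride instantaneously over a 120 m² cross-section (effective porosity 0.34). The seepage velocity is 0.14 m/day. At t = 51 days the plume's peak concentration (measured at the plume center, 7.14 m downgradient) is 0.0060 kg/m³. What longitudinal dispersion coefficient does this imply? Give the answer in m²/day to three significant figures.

0.0510 m²/day

At the plume center C_max = M/(n_e·A·√(4πDt)), so D = M²/(4πt·(n_e·A·C_max)²).
n_e·A·C_max = 0.34 × 120 × 0.0060 = 0.2448 kg/m.
D = 1.4²/(4π × 51 × 0.2448²) = 0.0510 m²/day.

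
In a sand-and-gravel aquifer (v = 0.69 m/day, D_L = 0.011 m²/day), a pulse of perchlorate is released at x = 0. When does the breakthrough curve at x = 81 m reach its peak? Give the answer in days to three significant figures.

117 days

For the 1D instantaneous-source solution, setting ∂C/∂t = 0 at fixed x gives v²t² + 2Dt − x² = 0, so t = (√(D² + v²x²) − D)/v².
√(D² + v²x²) = √(0.011² + 0.69² × 81²) = 55.89; v² = 0.4761.
t = (55.89 − 0.011)/0.4761 = 117 days (vs. the pure-advection estimate x/v = 117 d).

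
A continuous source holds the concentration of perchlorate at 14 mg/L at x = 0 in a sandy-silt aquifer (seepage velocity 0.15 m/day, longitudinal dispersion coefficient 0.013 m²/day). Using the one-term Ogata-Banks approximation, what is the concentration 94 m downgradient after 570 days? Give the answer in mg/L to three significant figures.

0.191 mg/L

For a continuous step input, C/C₀ ≈ ½·erfc((x−vt)/(2√(Dt))).
vt = 0.15 × 570 = 85.5 m and 2√(Dt) = 2√(0.013 × 570) = 5.444 m.
Argument (x−vt)/(2√(Dt)) = (94 − 85.5)/5.444 = 1.561; ½·erfc(1.561) = 0.01364.
C = 14 × 0.01364 = 0.191 mg/L.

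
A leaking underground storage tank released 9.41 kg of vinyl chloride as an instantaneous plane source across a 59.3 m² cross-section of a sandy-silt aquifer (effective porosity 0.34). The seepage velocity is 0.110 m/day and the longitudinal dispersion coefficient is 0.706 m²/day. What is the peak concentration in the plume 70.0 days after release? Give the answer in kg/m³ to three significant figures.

The peak of an instantaneous 1D plume sits at x = vt; there the Gaussian factor is 1 and C_max = M/(n_e·A·√(4πDt)), where n_e·A is the pore area the mass is dissolved in.
√(4πDt) = √(4π × 0.706 × 70.0) = 24.92 m, so C_max = 9.41/(0.34 × 59.3 × 24.92) = 0.0187 kg/m³.

0.0187 kg/m³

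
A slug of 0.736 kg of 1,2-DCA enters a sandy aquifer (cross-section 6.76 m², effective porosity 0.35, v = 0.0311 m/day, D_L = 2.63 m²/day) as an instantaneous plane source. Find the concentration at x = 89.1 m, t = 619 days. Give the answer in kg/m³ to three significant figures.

For an instantaneous plane source, C(x,t) = M/(n_e·A·√(4πDt)) · exp(−(x−vt)²/(4Dt)), with n_e·A the pore (flow) area.
Plume center vt = 0.0311 × 619 = 19.2509 m, so the well at 89.1 m is 69.8491 m downgradient of the peak.
√(4πDt) = 143.0 m, giving peak height M/(n_e·A·√(4πDt)) = 0.736/(0.35 × 6.76 × 143.0) = 0.002175 kg/m³.
(x−vt)²/(4Dt) = (69.8491)²/(4 × 2.63 × 619) = 0.7492; exp(−0.7492) = 0.4727.
C = 0.002175 × 0.4727 = 0.00103 kg/m³.

0.00103 kg/m³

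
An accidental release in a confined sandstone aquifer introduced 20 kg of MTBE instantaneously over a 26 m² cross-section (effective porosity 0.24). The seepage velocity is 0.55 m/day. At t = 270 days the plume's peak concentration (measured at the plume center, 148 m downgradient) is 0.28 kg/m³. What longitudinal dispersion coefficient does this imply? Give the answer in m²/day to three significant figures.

At the plume center C_max = M/(n_e·A·√(4πDt)), so D = M²/(4πt·(n_e·A·C_max)²).
n_e·A·C_max = 0.24 × 26 × 0.28 = 1.747 kg/m.
D = 20²/(4π × 270 × 1.747²) = 0.0386 m²/day.

0.0386 m²/day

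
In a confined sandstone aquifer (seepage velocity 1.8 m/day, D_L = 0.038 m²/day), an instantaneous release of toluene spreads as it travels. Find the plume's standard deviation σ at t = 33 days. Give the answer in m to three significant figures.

1.58 m

Dispersive spreading gives a Gaussian with σ² = 2Dt; advection only shifts the center.
σ = √(2 × 0.038 × 33) = 1.58 m.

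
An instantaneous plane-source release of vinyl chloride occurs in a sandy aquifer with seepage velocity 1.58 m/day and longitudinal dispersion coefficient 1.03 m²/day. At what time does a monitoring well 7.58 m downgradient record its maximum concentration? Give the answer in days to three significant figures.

For the 1D instantaneous-source solution, setting ∂C/∂t = 0 at fixed x gives v²t² + 2Dt − x² = 0, so t = (√(D² + v²x²) − D)/v².
√(D² + v²x²) = √(1.03² + 1.58² × 7.58²) = 12.02; v² = 2.4964.
t = (12.02 − 1.03)/2.4964 = 4.40 days (vs. the pure-advection estimate x/v = 4.80 d).

4.40 days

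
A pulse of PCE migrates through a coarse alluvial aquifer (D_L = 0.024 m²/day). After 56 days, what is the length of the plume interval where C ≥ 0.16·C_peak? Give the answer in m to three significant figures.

The plume is Gaussian with σ = √(2Dt) = √(2 × 0.024 × 56) = 1.640 m.
C/C_peak = exp(−Δx²/(2σ²)) = 0.16 ⇒ Δx = σ·√(−2 ln 0.16) = 1.640 × 1.914 = 3.139 m.
Width = 2Δx = 6.28 m.

6.28 m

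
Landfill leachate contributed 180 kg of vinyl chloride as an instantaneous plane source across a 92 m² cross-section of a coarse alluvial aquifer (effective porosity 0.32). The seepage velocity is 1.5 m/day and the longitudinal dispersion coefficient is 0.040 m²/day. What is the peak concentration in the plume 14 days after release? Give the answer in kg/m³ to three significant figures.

2.30 kg/m³

The peak of an instantaneous 1D plume sits at x = vt; there the Gaussian factor is 1 and C_max = M/(n_e·A·√(4πDt)), where n_e·A is the pore area the mass is dissolved in.
√(4πDt) = √(4π × 0.040 × 14) = 2.653 m, so C_max = 180/(0.32 × 92 × 2.653) = 2.30 kg/m³.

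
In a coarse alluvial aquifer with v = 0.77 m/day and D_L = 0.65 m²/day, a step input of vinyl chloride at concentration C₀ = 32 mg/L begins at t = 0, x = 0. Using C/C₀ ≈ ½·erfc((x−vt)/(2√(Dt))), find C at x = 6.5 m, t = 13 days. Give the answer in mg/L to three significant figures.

25.7 mg/L

For a continuous step input, C/C₀ ≈ ½·erfc((x−vt)/(2√(Dt))).
vt = 0.77 × 13 = 10.01 m and 2√(Dt) = 2√(0.65 × 13) = 5.814 m.
Argument (x−vt)/(2√(Dt)) = (6.5 − 10.01)/5.814 = -0.6037; ½·erfc(-0.6037) = 0.8034.
C = 32 × 0.8034 = 25.7 mg/L.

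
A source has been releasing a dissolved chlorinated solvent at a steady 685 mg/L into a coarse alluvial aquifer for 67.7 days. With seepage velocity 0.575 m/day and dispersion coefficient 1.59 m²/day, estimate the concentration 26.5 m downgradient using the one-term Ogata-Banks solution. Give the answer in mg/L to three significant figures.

549 mg/L

For a continuous step input, C/C₀ ≈ ½·erfc((x−vt)/(2√(Dt))).
vt = 0.575 × 67.7 = 38.9275 m and 2√(Dt) = 2√(1.59 × 67.7) = 20.75 m.
Argument (x−vt)/(2√(Dt)) = (26.5 − 38.9275)/20.75 = -0.5989; ½·erfc(-0.5989) = 0.8015.
C = 685 × 0.8015 = 549 mg/L.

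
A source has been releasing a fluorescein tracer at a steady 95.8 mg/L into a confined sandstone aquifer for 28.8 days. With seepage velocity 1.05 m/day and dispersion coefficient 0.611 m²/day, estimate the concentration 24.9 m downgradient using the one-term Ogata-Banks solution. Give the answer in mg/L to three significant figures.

78.2 mg/L

For a continuous step input, C/C₀ ≈ ½·erfc((x−vt)/(2√(Dt))).
vt = 1.05 × 28.8 = 30.24 m and 2√(Dt) = 2√(0.611 × 28.8) = 8.390 m.
Argument (x−vt)/(2√(Dt)) = (24.9 − 30.24)/8.390 = -0.6365; ½·erfc(-0.6365) = 0.8160.
C = 95.8 × 0.8160 = 78.2 mg/L.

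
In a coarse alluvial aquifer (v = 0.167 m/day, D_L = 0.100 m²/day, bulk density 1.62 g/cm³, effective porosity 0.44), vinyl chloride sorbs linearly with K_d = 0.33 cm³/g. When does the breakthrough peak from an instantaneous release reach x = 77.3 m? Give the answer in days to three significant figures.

1020 days

Retardation factor R = 1 + ρ_b·K_d/n = 1 + 1.62 × 0.33/0.44 = 2.215.
Sorption retards both mechanisms: v_R = v/R = 0.07540 m/day, D_R = D/R = 0.04515 m²/day.
Peak time from v_R²t² + 2D_R t − x² = 0: t = (√(D_R² + v_R²x²) − D_R)/v_R².
√(D_R² + v_R²x²) = √(0.04515² + 0.07540² × 77.3²) = 5.829; v_R² = 0.005685.
t = (5.829 − 0.04515)/0.005685 = 1020 days.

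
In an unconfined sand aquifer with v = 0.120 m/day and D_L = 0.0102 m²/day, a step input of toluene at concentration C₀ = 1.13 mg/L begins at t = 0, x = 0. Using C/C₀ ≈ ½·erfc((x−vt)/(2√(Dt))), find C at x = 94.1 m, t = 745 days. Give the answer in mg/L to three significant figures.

0.129 mg/L

For a continuous step input, C/C₀ ≈ ½·erfc((x−vt)/(2√(Dt))).
vt = 0.120 × 745 = 89.4 m and 2√(Dt) = 2√(0.0102 × 745) = 5.513 m.
Argument (x−vt)/(2√(Dt)) = (94.1 − 89.4)/5.513 = 0.8525; ½·erfc(0.8525) = 0.1140.
C = 1.13 × 0.1140 = 0.129 mg/L.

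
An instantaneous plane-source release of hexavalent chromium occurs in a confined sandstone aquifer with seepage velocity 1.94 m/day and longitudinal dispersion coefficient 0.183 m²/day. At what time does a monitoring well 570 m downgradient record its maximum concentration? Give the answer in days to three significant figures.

294 days

For the 1D instantaneous-source solution, setting ∂C/∂t = 0 at fixed x gives v²t² + 2Dt − x² = 0, so t = (√(D² + v²x²) − D)/v².
√(D² + v²x²) = √(0.183² + 1.94² × 570²) = 1106; v² = 3.7636.
t = (1106 − 0.183)/3.7636 = 294 days (vs. the pure-advection estimate x/v = 294 d).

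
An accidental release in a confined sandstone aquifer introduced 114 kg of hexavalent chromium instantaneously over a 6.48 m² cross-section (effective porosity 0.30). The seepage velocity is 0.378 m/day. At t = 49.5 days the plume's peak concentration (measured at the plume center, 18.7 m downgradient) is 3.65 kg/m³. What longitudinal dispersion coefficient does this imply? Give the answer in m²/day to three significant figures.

0.415 m²/day

At the plume center C_max = M/(n_e·A·√(4πDt)), so D = M²/(4πt·(n_e·A·C_max)²).
n_e·A·C_max = 0.30 × 6.48 × 3.65 = 7.096 kg/m.
D = 114²/(4π × 49.5 × 7.096²) = 0.415 m²/day.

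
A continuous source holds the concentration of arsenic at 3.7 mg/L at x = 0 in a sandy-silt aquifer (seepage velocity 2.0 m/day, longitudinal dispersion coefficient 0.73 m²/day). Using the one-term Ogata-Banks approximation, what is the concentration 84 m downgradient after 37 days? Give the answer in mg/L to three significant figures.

For a continuous step input, C/C₀ ≈ ½·erfc((x−vt)/(2√(Dt))).
vt = 2.0 × 37 = 74 m and 2√(Dt) = 2√(0.73 × 37) = 10.39 m.
Argument (x−vt)/(2√(Dt)) = (84 − 74)/10.39 = 0.9625; ½·erfc(0.9625) = 0.08673.
C = 3.7 × 0.08673 = 0.321 mg/L.

0.321 mg/L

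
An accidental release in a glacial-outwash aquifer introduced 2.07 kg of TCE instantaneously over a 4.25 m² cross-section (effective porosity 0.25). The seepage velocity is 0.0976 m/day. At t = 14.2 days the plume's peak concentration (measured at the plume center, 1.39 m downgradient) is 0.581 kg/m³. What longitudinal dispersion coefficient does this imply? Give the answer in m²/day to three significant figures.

0.0630 m²/day

At the plume center C_max = M/(n_e·A·√(4πDt)), so D = M²/(4πt·(n_e·A·C_max)²).
n_e·A·C_max = 0.25 × 4.25 × 0.581 = 0.6173 kg/m.
D = 2.07²/(4π × 14.2 × 0.6173²) = 0.0630 m²/day.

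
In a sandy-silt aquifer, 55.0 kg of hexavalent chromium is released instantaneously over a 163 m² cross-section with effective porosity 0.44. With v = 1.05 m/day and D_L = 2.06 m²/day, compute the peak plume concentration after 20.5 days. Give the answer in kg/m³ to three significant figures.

The peak of an instantaneous 1D plume sits at x = vt; there the Gaussian factor is 1 and C_max = M/(n_e·A·√(4πDt)), where n_e·A is the pore area the mass is dissolved in.
√(4πDt) = √(4π × 2.06 × 20.5) = 23.04 m, so C_max = 55.0/(0.44 × 163 × 23.04) = 0.0333 kg/m³.

0.0333 kg/m³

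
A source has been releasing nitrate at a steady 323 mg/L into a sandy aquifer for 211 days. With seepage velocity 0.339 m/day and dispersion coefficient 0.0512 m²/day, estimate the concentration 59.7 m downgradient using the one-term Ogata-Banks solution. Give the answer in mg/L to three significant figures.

321 mg/L

For a continuous step input, C/C₀ ≈ ½·erfc((x−vt)/(2√(Dt))).
vt = 0.339 × 211 = 71.529 m and 2√(Dt) = 2√(0.0512 × 211) = 6.574 m.
Argument (x−vt)/(2√(Dt)) = (59.7 − 71.529)/6.574 = -1.799; ½·erfc(-1.799) = 0.9945.
C = 323 × 0.9945 = 321 mg/L.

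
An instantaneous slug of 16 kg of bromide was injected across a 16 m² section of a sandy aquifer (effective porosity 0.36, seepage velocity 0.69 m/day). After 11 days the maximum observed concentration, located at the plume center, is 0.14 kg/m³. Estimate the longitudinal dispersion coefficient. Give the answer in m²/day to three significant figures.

2.85 m²/day

At the plume center C_max = M/(n_e·A·√(4πDt)), so D = M²/(4πt·(n_e·A·C_max)²).
n_e·A·C_max = 0.36 × 16 × 0.14 = 0.8064 kg/m.
D = 16²/(4π × 11 × 0.8064²) = 2.85 m²/day.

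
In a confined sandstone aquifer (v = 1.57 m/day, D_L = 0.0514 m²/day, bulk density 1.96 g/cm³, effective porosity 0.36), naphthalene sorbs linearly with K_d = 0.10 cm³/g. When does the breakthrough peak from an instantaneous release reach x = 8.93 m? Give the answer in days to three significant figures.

8.75 days

Retardation factor R = 1 + ρ_b·K_d/n = 1 + 1.96 × 0.10/0.36 = 1.544.
Sorption retards both mechanisms: v_R = v/R = 1.017 m/day, D_R = D/R = 0.03329 m²/day.
Peak time from v_R²t² + 2D_R t − x² = 0: t = (√(D_R² + v_R²x²) − D_R)/v_R².
√(D_R² + v_R²x²) = √(0.03329² + 1.017² × 8.93²) = 9.082; v_R² = 1.034.
t = (9.082 − 0.03329)/1.034 = 8.75 days.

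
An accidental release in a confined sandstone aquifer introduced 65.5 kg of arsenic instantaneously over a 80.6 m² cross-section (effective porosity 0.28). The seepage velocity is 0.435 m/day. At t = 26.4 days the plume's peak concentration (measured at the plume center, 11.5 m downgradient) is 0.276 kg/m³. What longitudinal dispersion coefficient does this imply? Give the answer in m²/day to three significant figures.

0.333 m²/day

At the plume center C_max = M/(n_e·A·√(4πDt)), so D = M²/(4πt·(n_e·A·C_max)²).
n_e·A·C_max = 0.28 × 80.6 × 0.276 = 6.229 kg/m.
D = 65.5²/(4π × 26.4 × 6.229²) = 0.333 m²/day.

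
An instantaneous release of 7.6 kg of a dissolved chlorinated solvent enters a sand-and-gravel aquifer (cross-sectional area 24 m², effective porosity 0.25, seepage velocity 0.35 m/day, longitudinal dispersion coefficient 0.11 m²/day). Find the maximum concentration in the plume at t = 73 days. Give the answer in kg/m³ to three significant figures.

The peak of an instantaneous 1D plume sits at x = vt; there the Gaussian factor is 1 and C_max = M/(n_e·A·√(4πDt)), where n_e·A is the pore area the mass is dissolved in.
√(4πDt) = √(4π × 0.11 × 73) = 10.05 m, so C_max = 7.6/(0.25 × 24 × 10.05) = 0.126 kg/m³.

0.126 kg/m³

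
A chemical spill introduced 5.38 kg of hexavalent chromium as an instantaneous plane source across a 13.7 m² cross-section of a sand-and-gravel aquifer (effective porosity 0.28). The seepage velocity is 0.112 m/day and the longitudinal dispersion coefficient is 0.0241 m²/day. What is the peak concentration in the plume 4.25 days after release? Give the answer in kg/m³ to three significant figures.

1.24 kg/m³

The peak of an instantaneous 1D plume sits at x = vt; there the Gaussian factor is 1 and C_max = M/(n_e·A·√(4πDt)), where n_e·A is the pore area the mass is dissolved in.
√(4πDt) = √(4π × 0.0241 × 4.25) = 1.135 m, so C_max = 5.38/(0.28 × 13.7 × 1.135) = 1.24 kg/m³.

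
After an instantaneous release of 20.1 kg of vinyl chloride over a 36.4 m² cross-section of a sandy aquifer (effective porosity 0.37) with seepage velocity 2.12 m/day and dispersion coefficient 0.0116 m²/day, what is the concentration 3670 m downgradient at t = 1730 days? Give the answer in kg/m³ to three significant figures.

For an instantaneous plane source, C(x,t) = M/(n_e·A·√(4πDt)) · exp(−(x−vt)²/(4Dt)), with n_e·A the pore (flow) area.
Plume center vt = 2.12 × 1730 = 3667.6 m, so the well at 3670 m is 2.4 m downgradient of the peak.
√(4πDt) = 15.88 m, giving peak height M/(n_e·A·√(4πDt)) = 20.1/(0.37 × 36.4 × 15.88) = 0.09398 kg/m³.
(x−vt)²/(4Dt) = (2.4)²/(4 × 0.0116 × 1730) = 0.07176; exp(−0.07176) = 0.9308.
C = 0.09398 × 0.9308 = 0.0875 kg/m³.

0.0875 kg/m³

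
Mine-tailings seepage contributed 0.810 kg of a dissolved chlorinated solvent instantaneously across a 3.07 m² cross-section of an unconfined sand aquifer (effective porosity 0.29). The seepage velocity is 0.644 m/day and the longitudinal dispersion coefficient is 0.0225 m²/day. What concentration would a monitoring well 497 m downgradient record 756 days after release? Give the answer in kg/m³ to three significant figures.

For an instantaneous plane source, C(x,t) = M/(n_e·A·√(4πDt)) · exp(−(x−vt)²/(4Dt)), with n_e·A the pore (flow) area.
Plume center vt = 0.644 × 756 = 486.864 m, so the well at 497 m is 10.136 m downgradient of the peak.
√(4πDt) = 14.62 m, giving peak height M/(n_e·A·√(4πDt)) = 0.810/(0.29 × 3.07 × 14.62) = 0.06223 kg/m³.
(x−vt)²/(4Dt) = (10.136)²/(4 × 0.0225 × 756) = 1.510; exp(−1.510) = 0.2209.
C = 0.06223 × 0.2209 = 0.0137 kg/m³.

0.0137 kg/m³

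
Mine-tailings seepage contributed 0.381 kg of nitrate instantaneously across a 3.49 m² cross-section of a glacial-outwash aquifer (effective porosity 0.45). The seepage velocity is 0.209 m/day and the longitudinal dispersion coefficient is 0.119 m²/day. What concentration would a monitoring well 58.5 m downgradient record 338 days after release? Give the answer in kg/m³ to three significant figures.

0.00432 kg/m³

For an instantaneous plane source, C(x,t) = M/(n_e·A·√(4πDt)) · exp(−(x−vt)²/(4Dt)), with n_e·A the pore (flow) area.
Plume center vt = 0.209 × 338 = 70.642 m, so the well at 58.5 m is 12.142 m upgradient of the peak.
√(4πDt) = 22.48 m, giving peak height M/(n_e·A·√(4πDt)) = 0.381/(0.45 × 3.49 × 22.48) = 0.01079 kg/m³.
(x−vt)²/(4Dt) = (-12.142)²/(4 × 0.119 × 338) = 0.9163; exp(−0.9163) = 0.4000.
C = 0.01079 × 0.4000 = 0.00432 kg/m³.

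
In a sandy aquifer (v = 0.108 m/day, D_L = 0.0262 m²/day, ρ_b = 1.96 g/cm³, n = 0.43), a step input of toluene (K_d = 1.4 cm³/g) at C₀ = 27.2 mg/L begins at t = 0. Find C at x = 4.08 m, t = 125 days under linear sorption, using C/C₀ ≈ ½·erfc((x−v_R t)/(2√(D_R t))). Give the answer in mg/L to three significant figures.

0.229 mg/L

Retardation factor R = 1 + ρ_b·K_d/n = 1 + 1.96 × 1.4/0.43 = 7.381.
Sorption retards both mechanisms: v_R = v/R = 0.01463 m/day, D_R = D/R = 0.003550 m²/day.
v_R·t = 0.01463 × 125 = 1.82875 m; 2√(D_R t) = 1.332 m; argument = (4.08 − 1.82875)/1.332 = 1.690.
C = C₀ × ½·erfc(1.690) = 27.2 × 0.008424 = 0.229 mg/L.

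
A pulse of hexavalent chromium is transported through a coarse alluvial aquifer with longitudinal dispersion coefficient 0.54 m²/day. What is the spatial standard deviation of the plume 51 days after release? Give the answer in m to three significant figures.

7.42 m

Dispersive spreading gives a Gaussian with σ² = 2Dt; advection only shifts the center.
σ = √(2 × 0.54 × 51) = 7.42 m.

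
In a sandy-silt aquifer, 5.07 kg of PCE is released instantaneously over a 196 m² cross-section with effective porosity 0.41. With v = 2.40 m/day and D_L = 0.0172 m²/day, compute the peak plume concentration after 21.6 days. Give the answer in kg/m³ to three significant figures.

The peak of an instantaneous 1D plume sits at x = vt; there the Gaussian factor is 1 and C_max = M/(n_e·A·√(4πDt)), where n_e·A is the pore area the mass is dissolved in.
√(4πDt) = √(4π × 0.0172 × 21.6) = 2.161 m, so C_max = 5.07/(0.41 × 196 × 2.161) = 0.0292 kg/m³.

0.0292 kg/m³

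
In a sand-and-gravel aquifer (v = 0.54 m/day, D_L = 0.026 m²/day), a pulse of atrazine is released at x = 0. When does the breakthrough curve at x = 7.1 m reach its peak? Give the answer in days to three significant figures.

For the 1D instantaneous-source solution, setting ∂C/∂t = 0 at fixed x gives v²t² + 2Dt − x² = 0, so t = (√(D² + v²x²) − D)/v².
√(D² + v²x²) = √(0.026² + 0.54² × 7.1²) = 3.834; v² = 0.2916.
t = (3.834 − 0.026)/0.2916 = 13.1 days (vs. the pure-advection estimate x/v = 13.1 d).

13.1 days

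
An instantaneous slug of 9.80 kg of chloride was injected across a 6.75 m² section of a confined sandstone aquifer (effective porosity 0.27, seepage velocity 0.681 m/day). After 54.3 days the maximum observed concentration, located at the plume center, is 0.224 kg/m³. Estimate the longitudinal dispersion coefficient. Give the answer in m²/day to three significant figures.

0.845 m²/day

At the plume center C_max = M/(n_e·A·√(4πDt)), so D = M²/(4πt·(n_e·A·C_max)²).
n_e·A·C_max = 0.27 × 6.75 × 0.224 = 0.4082 kg/m.
D = 9.80²/(4π × 54.3 × 0.4082²) = 0.845 m²/day.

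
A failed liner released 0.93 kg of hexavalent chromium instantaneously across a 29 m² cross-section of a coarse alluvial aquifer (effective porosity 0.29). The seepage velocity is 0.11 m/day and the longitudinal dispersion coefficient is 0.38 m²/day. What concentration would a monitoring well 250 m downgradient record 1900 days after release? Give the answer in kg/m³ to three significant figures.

0.000649 kg/m³

For an instantaneous plane source, C(x,t) = M/(n_e·A·√(4πDt)) · exp(−(x−vt)²/(4Dt)), with n_e·A the pore (flow) area.
Plume center vt = 0.11 × 1900 = 209 m, so the well at 250 m is 41 m downgradient of the peak.
√(4πDt) = 95.25 m, giving peak height M/(n_e·A·√(4πDt)) = 0.93/(0.29 × 29 × 95.25) = 0.001161 kg/m³.
(x−vt)²/(4Dt) = (41)²/(4 × 0.38 × 1900) = 0.5821; exp(−0.5821) = 0.5587.
C = 0.001161 × 0.5587 = 0.000649 kg/m³.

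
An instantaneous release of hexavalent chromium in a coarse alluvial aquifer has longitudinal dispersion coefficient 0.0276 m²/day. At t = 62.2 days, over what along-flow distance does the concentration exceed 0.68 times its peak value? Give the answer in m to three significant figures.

The plume is Gaussian with σ = √(2Dt) = √(2 × 0.0276 × 62.2) = 1.853 m.
C/C_peak = exp(−Δx²/(2σ²)) = 0.68 ⇒ Δx = σ·√(−2 ln 0.68) = 1.853 × 0.8783 = 1.627 m.
Width = 2Δx = 3.25 m.

3.25 m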